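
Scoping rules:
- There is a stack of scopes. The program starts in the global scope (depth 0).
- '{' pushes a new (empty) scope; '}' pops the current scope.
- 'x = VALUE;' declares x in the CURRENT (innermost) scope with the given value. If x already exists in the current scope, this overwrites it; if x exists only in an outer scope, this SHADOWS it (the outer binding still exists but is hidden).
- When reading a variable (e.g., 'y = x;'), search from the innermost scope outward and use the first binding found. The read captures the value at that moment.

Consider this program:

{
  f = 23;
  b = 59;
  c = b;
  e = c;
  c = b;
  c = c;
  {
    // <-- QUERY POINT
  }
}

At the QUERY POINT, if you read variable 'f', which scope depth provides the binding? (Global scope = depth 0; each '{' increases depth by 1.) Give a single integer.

Step 1: enter scope (depth=1)
Step 2: declare f=23 at depth 1
Step 3: declare b=59 at depth 1
Step 4: declare c=(read b)=59 at depth 1
Step 5: declare e=(read c)=59 at depth 1
Step 6: declare c=(read b)=59 at depth 1
Step 7: declare c=(read c)=59 at depth 1
Step 8: enter scope (depth=2)
Visible at query point: b=59 c=59 e=59 f=23

Answer: 1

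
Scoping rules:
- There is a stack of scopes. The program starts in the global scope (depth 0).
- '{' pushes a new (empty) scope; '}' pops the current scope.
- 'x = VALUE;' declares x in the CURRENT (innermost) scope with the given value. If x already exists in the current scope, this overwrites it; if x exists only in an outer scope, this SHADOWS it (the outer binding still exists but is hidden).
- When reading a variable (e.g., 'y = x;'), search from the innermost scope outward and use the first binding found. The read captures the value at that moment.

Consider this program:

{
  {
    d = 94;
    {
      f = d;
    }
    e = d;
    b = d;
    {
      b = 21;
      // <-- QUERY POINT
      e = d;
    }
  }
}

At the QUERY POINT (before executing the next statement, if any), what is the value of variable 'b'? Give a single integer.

Answer: 21

Derivation:
Step 1: enter scope (depth=1)
Step 2: enter scope (depth=2)
Step 3: declare d=94 at depth 2
Step 4: enter scope (depth=3)
Step 5: declare f=(read d)=94 at depth 3
Step 6: exit scope (depth=2)
Step 7: declare e=(read d)=94 at depth 2
Step 8: declare b=(read d)=94 at depth 2
Step 9: enter scope (depth=3)
Step 10: declare b=21 at depth 3
Visible at query point: b=21 d=94 e=94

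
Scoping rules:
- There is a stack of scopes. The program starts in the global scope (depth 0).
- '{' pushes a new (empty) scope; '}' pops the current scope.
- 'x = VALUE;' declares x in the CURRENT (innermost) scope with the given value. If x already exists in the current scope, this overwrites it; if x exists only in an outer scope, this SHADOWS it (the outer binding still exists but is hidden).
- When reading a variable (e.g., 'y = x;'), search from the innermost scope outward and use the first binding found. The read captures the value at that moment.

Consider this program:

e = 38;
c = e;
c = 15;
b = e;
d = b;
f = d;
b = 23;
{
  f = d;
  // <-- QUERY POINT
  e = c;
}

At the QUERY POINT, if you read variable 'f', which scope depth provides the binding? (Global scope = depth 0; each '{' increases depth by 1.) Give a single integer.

Step 1: declare e=38 at depth 0
Step 2: declare c=(read e)=38 at depth 0
Step 3: declare c=15 at depth 0
Step 4: declare b=(read e)=38 at depth 0
Step 5: declare d=(read b)=38 at depth 0
Step 6: declare f=(read d)=38 at depth 0
Step 7: declare b=23 at depth 0
Step 8: enter scope (depth=1)
Step 9: declare f=(read d)=38 at depth 1
Visible at query point: b=23 c=15 d=38 e=38 f=38

Answer: 1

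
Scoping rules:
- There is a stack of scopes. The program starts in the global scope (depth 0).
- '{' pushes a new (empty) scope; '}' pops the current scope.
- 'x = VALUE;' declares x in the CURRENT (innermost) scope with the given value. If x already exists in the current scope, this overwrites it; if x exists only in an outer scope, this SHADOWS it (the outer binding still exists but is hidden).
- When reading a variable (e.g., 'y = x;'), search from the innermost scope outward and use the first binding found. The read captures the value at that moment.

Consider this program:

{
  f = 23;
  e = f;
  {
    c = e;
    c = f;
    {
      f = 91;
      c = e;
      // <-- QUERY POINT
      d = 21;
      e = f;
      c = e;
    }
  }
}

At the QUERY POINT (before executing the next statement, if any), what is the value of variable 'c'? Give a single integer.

Answer: 23

Derivation:
Step 1: enter scope (depth=1)
Step 2: declare f=23 at depth 1
Step 3: declare e=(read f)=23 at depth 1
Step 4: enter scope (depth=2)
Step 5: declare c=(read e)=23 at depth 2
Step 6: declare c=(read f)=23 at depth 2
Step 7: enter scope (depth=3)
Step 8: declare f=91 at depth 3
Step 9: declare c=(read e)=23 at depth 3
Visible at query point: c=23 e=23 f=91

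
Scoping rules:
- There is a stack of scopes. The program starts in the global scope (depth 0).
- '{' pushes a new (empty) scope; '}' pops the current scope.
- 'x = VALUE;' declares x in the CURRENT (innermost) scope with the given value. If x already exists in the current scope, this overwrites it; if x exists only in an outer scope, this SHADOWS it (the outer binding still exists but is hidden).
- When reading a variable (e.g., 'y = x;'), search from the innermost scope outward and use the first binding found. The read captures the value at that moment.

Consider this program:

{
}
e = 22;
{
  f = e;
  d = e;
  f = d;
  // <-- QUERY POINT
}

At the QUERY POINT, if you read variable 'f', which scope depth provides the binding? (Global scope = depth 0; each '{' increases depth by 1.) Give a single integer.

Answer: 1

Derivation:
Step 1: enter scope (depth=1)
Step 2: exit scope (depth=0)
Step 3: declare e=22 at depth 0
Step 4: enter scope (depth=1)
Step 5: declare f=(read e)=22 at depth 1
Step 6: declare d=(read e)=22 at depth 1
Step 7: declare f=(read d)=22 at depth 1
Visible at query point: d=22 e=22 f=22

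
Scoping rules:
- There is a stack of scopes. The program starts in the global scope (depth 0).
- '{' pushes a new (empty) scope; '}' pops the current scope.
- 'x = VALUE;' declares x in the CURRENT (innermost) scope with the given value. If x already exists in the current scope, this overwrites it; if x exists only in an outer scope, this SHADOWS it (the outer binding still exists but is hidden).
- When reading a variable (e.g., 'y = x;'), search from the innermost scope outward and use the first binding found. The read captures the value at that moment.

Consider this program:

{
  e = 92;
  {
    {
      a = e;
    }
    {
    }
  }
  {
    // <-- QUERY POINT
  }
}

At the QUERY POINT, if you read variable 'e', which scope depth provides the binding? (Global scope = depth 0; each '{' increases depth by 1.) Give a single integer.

Step 1: enter scope (depth=1)
Step 2: declare e=92 at depth 1
Step 3: enter scope (depth=2)
Step 4: enter scope (depth=3)
Step 5: declare a=(read e)=92 at depth 3
Step 6: exit scope (depth=2)
Step 7: enter scope (depth=3)
Step 8: exit scope (depth=2)
Step 9: exit scope (depth=1)
Step 10: enter scope (depth=2)
Visible at query point: e=92

Answer: 1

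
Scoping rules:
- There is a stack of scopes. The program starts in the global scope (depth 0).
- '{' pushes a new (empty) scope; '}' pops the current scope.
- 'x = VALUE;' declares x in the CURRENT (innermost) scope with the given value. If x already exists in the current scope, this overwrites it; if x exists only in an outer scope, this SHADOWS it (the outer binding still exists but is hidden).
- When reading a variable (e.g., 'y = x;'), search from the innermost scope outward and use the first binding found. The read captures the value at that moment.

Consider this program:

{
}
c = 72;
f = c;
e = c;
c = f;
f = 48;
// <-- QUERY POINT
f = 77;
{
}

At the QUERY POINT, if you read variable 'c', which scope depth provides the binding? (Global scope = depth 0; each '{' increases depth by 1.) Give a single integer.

Answer: 0

Derivation:
Step 1: enter scope (depth=1)
Step 2: exit scope (depth=0)
Step 3: declare c=72 at depth 0
Step 4: declare f=(read c)=72 at depth 0
Step 5: declare e=(read c)=72 at depth 0
Step 6: declare c=(read f)=72 at depth 0
Step 7: declare f=48 at depth 0
Visible at query point: c=72 e=72 f=48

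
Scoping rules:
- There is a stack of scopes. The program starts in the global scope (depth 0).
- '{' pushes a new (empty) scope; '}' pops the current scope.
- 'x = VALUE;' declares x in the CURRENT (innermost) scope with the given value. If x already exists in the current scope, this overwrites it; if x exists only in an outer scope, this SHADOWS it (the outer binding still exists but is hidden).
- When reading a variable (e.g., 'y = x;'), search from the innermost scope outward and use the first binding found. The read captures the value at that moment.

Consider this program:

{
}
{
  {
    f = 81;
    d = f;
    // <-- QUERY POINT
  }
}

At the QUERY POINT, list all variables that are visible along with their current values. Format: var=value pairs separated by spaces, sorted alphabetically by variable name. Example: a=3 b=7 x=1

Answer: d=81 f=81

Derivation:
Step 1: enter scope (depth=1)
Step 2: exit scope (depth=0)
Step 3: enter scope (depth=1)
Step 4: enter scope (depth=2)
Step 5: declare f=81 at depth 2
Step 6: declare d=(read f)=81 at depth 2
Visible at query point: d=81 f=81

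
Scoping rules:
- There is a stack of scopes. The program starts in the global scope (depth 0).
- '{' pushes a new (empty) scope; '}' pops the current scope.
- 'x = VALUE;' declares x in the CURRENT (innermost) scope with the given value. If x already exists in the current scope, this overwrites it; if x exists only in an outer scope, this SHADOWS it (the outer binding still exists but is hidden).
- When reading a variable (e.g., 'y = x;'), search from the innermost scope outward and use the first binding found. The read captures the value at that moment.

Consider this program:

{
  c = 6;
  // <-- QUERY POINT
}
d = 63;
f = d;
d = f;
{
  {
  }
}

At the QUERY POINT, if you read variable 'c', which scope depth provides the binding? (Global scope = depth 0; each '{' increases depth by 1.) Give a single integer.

Answer: 1

Derivation:
Step 1: enter scope (depth=1)
Step 2: declare c=6 at depth 1
Visible at query point: c=6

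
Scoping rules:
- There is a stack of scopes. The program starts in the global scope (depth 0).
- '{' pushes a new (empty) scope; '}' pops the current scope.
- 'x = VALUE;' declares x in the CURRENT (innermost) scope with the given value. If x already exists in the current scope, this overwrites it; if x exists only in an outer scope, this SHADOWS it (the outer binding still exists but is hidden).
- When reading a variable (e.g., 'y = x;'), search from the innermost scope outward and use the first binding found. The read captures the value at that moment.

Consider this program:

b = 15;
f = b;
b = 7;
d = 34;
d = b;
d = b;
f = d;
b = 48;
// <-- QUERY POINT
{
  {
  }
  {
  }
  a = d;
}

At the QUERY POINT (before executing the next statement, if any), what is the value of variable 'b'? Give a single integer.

Step 1: declare b=15 at depth 0
Step 2: declare f=(read b)=15 at depth 0
Step 3: declare b=7 at depth 0
Step 4: declare d=34 at depth 0
Step 5: declare d=(read b)=7 at depth 0
Step 6: declare d=(read b)=7 at depth 0
Step 7: declare f=(read d)=7 at depth 0
Step 8: declare b=48 at depth 0
Visible at query point: b=48 d=7 f=7

Answer: 48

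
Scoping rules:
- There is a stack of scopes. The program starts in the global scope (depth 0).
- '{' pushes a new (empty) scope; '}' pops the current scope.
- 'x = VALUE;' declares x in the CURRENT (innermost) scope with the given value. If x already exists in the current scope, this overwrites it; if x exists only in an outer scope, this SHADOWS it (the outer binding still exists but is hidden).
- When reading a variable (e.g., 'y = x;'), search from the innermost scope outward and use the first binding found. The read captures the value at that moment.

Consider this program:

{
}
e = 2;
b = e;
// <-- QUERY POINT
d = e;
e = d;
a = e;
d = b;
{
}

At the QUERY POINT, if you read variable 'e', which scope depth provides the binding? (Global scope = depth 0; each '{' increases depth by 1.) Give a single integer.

Answer: 0

Derivation:
Step 1: enter scope (depth=1)
Step 2: exit scope (depth=0)
Step 3: declare e=2 at depth 0
Step 4: declare b=(read e)=2 at depth 0
Visible at query point: b=2 e=2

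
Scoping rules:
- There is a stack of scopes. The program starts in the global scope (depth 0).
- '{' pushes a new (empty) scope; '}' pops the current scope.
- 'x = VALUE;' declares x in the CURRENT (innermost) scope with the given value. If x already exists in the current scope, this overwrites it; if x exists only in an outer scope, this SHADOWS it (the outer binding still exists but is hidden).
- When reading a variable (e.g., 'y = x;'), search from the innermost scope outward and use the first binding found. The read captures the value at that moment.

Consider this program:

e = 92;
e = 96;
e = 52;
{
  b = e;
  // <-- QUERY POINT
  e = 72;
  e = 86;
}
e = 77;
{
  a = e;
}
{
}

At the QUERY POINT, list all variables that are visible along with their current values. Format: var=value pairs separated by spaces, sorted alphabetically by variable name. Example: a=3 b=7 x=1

Answer: b=52 e=52

Derivation:
Step 1: declare e=92 at depth 0
Step 2: declare e=96 at depth 0
Step 3: declare e=52 at depth 0
Step 4: enter scope (depth=1)
Step 5: declare b=(read e)=52 at depth 1
Visible at query point: b=52 e=52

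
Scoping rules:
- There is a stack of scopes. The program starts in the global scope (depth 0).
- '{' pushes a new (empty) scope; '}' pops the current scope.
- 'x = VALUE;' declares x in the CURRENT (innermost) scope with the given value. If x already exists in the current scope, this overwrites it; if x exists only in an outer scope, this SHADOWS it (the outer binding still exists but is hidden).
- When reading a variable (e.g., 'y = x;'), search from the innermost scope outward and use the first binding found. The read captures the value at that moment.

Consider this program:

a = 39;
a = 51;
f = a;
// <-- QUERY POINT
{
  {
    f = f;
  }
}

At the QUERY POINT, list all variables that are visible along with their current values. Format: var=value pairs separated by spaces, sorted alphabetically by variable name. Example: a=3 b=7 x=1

Step 1: declare a=39 at depth 0
Step 2: declare a=51 at depth 0
Step 3: declare f=(read a)=51 at depth 0
Visible at query point: a=51 f=51

Answer: a=51 f=51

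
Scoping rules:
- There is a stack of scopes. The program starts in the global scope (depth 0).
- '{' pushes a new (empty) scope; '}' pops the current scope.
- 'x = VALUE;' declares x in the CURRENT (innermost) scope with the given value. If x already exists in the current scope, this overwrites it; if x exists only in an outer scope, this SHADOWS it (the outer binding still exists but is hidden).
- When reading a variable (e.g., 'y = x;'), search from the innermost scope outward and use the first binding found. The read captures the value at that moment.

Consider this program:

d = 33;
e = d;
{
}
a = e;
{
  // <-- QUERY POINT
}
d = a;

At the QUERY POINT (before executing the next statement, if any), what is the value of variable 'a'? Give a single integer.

Answer: 33

Derivation:
Step 1: declare d=33 at depth 0
Step 2: declare e=(read d)=33 at depth 0
Step 3: enter scope (depth=1)
Step 4: exit scope (depth=0)
Step 5: declare a=(read e)=33 at depth 0
Step 6: enter scope (depth=1)
Visible at query point: a=33 d=33 e=33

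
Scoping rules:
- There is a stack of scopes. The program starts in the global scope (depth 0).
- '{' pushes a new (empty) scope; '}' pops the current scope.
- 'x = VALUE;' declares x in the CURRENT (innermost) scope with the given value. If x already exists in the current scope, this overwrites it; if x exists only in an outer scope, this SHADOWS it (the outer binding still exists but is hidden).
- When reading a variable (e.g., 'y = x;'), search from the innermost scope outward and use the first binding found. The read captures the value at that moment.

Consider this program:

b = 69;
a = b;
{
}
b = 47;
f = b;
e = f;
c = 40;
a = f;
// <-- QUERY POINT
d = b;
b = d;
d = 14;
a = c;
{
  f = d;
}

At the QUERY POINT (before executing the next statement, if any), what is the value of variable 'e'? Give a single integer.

Step 1: declare b=69 at depth 0
Step 2: declare a=(read b)=69 at depth 0
Step 3: enter scope (depth=1)
Step 4: exit scope (depth=0)
Step 5: declare b=47 at depth 0
Step 6: declare f=(read b)=47 at depth 0
Step 7: declare e=(read f)=47 at depth 0
Step 8: declare c=40 at depth 0
Step 9: declare a=(read f)=47 at depth 0
Visible at query point: a=47 b=47 c=40 e=47 f=47

Answer: 47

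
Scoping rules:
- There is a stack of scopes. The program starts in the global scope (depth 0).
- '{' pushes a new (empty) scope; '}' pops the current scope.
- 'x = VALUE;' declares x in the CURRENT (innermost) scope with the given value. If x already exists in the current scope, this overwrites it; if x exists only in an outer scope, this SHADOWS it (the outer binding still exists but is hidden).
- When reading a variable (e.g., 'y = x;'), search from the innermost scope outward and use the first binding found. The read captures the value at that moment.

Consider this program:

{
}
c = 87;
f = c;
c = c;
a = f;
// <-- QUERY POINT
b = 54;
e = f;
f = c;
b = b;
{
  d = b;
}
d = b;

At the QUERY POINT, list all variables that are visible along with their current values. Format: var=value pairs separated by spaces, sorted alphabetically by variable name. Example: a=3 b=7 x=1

Answer: a=87 c=87 f=87

Derivation:
Step 1: enter scope (depth=1)
Step 2: exit scope (depth=0)
Step 3: declare c=87 at depth 0
Step 4: declare f=(read c)=87 at depth 0
Step 5: declare c=(read c)=87 at depth 0
Step 6: declare a=(read f)=87 at depth 0
Visible at query point: a=87 c=87 f=87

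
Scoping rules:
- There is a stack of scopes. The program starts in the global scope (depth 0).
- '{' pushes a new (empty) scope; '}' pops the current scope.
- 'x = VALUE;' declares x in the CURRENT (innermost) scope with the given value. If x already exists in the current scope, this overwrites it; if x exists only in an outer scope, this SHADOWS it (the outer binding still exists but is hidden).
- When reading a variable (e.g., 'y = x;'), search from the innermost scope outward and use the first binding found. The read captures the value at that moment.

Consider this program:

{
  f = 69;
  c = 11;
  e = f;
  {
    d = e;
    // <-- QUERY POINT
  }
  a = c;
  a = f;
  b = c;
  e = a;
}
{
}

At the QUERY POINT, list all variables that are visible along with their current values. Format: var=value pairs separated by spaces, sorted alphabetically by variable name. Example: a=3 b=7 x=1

Step 1: enter scope (depth=1)
Step 2: declare f=69 at depth 1
Step 3: declare c=11 at depth 1
Step 4: declare e=(read f)=69 at depth 1
Step 5: enter scope (depth=2)
Step 6: declare d=(read e)=69 at depth 2
Visible at query point: c=11 d=69 e=69 f=69

Answer: c=11 d=69 e=69 f=69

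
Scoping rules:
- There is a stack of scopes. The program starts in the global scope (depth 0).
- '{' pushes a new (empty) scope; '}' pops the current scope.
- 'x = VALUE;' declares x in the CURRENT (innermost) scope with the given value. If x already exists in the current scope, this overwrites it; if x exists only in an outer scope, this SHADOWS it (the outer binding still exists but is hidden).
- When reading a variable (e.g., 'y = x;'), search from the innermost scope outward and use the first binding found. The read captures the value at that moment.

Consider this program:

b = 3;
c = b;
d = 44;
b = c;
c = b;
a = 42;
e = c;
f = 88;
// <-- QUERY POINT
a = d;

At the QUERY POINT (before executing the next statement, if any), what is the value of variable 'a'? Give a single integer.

Answer: 42

Derivation:
Step 1: declare b=3 at depth 0
Step 2: declare c=(read b)=3 at depth 0
Step 3: declare d=44 at depth 0
Step 4: declare b=(read c)=3 at depth 0
Step 5: declare c=(read b)=3 at depth 0
Step 6: declare a=42 at depth 0
Step 7: declare e=(read c)=3 at depth 0
Step 8: declare f=88 at depth 0
Visible at query point: a=42 b=3 c=3 d=44 e=3 f=88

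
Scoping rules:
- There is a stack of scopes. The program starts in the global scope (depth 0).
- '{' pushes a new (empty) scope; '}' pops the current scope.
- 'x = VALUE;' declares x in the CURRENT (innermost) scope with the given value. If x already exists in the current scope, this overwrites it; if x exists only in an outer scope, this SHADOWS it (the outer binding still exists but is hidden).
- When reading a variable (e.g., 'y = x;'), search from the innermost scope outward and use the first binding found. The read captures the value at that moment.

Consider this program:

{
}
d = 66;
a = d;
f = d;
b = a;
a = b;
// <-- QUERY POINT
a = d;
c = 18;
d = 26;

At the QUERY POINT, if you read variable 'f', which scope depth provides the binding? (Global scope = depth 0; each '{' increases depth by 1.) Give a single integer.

Step 1: enter scope (depth=1)
Step 2: exit scope (depth=0)
Step 3: declare d=66 at depth 0
Step 4: declare a=(read d)=66 at depth 0
Step 5: declare f=(read d)=66 at depth 0
Step 6: declare b=(read a)=66 at depth 0
Step 7: declare a=(read b)=66 at depth 0
Visible at query point: a=66 b=66 d=66 f=66

Answer: 0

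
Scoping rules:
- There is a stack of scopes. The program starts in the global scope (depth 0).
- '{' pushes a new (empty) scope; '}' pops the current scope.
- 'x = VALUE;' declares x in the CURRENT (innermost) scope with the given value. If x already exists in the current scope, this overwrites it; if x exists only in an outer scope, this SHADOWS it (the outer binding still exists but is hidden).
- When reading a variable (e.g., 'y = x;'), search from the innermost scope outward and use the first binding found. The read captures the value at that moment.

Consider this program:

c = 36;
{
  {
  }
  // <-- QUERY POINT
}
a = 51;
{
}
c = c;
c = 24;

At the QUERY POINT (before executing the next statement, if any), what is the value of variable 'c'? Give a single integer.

Answer: 36

Derivation:
Step 1: declare c=36 at depth 0
Step 2: enter scope (depth=1)
Step 3: enter scope (depth=2)
Step 4: exit scope (depth=1)
Visible at query point: c=36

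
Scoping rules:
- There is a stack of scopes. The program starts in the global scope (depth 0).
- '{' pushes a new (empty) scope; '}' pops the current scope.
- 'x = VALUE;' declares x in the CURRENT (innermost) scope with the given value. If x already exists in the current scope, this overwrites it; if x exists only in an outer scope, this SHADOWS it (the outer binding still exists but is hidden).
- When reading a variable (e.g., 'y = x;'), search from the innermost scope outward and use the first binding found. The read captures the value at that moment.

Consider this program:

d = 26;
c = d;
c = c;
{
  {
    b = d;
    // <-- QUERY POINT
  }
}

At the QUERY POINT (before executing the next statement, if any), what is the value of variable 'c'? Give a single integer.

Answer: 26

Derivation:
Step 1: declare d=26 at depth 0
Step 2: declare c=(read d)=26 at depth 0
Step 3: declare c=(read c)=26 at depth 0
Step 4: enter scope (depth=1)
Step 5: enter scope (depth=2)
Step 6: declare b=(read d)=26 at depth 2
Visible at query point: b=26 c=26 d=26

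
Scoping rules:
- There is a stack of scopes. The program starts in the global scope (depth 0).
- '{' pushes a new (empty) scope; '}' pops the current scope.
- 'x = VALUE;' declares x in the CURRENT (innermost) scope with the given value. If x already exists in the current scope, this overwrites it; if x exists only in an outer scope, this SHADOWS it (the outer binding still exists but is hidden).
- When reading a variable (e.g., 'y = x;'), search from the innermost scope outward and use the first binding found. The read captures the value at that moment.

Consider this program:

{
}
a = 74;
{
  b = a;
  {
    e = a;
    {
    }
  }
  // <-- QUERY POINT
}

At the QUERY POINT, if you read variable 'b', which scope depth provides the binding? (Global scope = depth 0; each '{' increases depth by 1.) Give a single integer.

Step 1: enter scope (depth=1)
Step 2: exit scope (depth=0)
Step 3: declare a=74 at depth 0
Step 4: enter scope (depth=1)
Step 5: declare b=(read a)=74 at depth 1
Step 6: enter scope (depth=2)
Step 7: declare e=(read a)=74 at depth 2
Step 8: enter scope (depth=3)
Step 9: exit scope (depth=2)
Step 10: exit scope (depth=1)
Visible at query point: a=74 b=74

Answer: 1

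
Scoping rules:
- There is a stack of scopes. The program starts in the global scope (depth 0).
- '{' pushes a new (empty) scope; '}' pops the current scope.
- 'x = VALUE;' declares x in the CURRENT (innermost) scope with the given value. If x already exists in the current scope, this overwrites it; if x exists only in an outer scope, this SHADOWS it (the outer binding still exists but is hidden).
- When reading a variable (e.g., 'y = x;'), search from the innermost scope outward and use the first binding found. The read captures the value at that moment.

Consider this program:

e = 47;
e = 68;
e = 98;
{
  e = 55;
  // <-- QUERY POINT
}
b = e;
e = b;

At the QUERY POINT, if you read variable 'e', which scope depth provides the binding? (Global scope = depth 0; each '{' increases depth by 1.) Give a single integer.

Step 1: declare e=47 at depth 0
Step 2: declare e=68 at depth 0
Step 3: declare e=98 at depth 0
Step 4: enter scope (depth=1)
Step 5: declare e=55 at depth 1
Visible at query point: e=55

Answer: 1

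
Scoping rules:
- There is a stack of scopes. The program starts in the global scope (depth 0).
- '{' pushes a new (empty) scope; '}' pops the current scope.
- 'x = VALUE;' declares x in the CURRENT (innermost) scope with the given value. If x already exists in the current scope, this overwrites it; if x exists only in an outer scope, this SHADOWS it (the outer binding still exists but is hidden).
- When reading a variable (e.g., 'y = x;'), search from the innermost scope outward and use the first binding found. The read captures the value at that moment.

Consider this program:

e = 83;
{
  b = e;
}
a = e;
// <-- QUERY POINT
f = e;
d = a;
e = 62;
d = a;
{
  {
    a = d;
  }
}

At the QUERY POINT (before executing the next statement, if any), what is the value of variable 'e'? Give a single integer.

Step 1: declare e=83 at depth 0
Step 2: enter scope (depth=1)
Step 3: declare b=(read e)=83 at depth 1
Step 4: exit scope (depth=0)
Step 5: declare a=(read e)=83 at depth 0
Visible at query point: a=83 e=83

Answer: 83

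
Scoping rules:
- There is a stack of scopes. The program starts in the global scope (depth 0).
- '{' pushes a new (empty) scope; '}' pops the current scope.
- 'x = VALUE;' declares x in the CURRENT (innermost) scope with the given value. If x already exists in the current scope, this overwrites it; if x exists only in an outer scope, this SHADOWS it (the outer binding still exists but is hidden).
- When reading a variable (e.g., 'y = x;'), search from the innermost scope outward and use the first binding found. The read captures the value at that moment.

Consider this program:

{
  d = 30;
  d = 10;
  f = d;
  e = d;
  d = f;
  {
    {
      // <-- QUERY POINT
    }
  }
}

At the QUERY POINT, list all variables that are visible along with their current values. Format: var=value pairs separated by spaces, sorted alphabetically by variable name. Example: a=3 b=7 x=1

Step 1: enter scope (depth=1)
Step 2: declare d=30 at depth 1
Step 3: declare d=10 at depth 1
Step 4: declare f=(read d)=10 at depth 1
Step 5: declare e=(read d)=10 at depth 1
Step 6: declare d=(read f)=10 at depth 1
Step 7: enter scope (depth=2)
Step 8: enter scope (depth=3)
Visible at query point: d=10 e=10 f=10

Answer: d=10 e=10 f=10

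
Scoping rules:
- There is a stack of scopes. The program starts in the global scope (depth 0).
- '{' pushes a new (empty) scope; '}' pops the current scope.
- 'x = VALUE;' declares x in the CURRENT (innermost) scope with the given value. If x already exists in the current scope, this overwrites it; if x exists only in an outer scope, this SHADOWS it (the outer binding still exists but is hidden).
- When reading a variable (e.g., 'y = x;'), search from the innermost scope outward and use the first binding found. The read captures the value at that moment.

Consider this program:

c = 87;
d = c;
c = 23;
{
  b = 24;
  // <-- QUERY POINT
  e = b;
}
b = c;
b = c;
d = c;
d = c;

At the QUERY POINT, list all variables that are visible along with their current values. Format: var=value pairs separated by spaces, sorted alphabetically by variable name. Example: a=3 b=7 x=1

Answer: b=24 c=23 d=87

Derivation:
Step 1: declare c=87 at depth 0
Step 2: declare d=(read c)=87 at depth 0
Step 3: declare c=23 at depth 0
Step 4: enter scope (depth=1)
Step 5: declare b=24 at depth 1
Visible at query point: b=24 c=23 d=87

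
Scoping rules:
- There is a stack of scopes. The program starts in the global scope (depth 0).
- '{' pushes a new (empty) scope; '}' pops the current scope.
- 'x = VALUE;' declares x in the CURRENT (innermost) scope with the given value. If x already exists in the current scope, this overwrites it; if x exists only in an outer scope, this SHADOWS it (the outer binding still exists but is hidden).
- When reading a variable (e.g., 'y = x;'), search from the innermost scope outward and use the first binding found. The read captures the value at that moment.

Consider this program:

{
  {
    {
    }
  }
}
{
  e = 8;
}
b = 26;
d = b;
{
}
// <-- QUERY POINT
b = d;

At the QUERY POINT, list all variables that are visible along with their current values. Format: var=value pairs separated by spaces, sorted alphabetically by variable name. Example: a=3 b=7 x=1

Step 1: enter scope (depth=1)
Step 2: enter scope (depth=2)
Step 3: enter scope (depth=3)
Step 4: exit scope (depth=2)
Step 5: exit scope (depth=1)
Step 6: exit scope (depth=0)
Step 7: enter scope (depth=1)
Step 8: declare e=8 at depth 1
Step 9: exit scope (depth=0)
Step 10: declare b=26 at depth 0
Step 11: declare d=(read b)=26 at depth 0
Step 12: enter scope (depth=1)
Step 13: exit scope (depth=0)
Visible at query point: b=26 d=26

Answer: b=26 d=26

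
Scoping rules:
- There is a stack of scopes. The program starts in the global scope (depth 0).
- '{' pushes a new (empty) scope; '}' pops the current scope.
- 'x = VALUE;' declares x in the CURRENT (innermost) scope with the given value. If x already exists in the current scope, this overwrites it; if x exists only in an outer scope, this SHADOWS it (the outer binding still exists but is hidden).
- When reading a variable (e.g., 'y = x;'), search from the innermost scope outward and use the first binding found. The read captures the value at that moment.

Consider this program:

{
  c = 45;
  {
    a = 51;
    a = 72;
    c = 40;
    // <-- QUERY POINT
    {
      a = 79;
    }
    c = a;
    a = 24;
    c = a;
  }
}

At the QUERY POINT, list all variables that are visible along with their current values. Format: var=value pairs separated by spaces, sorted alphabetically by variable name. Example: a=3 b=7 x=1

Step 1: enter scope (depth=1)
Step 2: declare c=45 at depth 1
Step 3: enter scope (depth=2)
Step 4: declare a=51 at depth 2
Step 5: declare a=72 at depth 2
Step 6: declare c=40 at depth 2
Visible at query point: a=72 c=40

Answer: a=72 c=40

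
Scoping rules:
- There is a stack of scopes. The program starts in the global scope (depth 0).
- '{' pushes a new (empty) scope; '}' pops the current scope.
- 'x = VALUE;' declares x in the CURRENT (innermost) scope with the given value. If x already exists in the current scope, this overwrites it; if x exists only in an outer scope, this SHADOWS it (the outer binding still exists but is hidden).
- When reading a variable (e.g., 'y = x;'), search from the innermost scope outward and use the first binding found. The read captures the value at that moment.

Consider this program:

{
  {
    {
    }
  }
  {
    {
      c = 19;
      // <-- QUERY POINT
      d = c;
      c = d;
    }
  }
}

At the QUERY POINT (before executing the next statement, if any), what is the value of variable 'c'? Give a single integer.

Answer: 19

Derivation:
Step 1: enter scope (depth=1)
Step 2: enter scope (depth=2)
Step 3: enter scope (depth=3)
Step 4: exit scope (depth=2)
Step 5: exit scope (depth=1)
Step 6: enter scope (depth=2)
Step 7: enter scope (depth=3)
Step 8: declare c=19 at depth 3
Visible at query point: c=19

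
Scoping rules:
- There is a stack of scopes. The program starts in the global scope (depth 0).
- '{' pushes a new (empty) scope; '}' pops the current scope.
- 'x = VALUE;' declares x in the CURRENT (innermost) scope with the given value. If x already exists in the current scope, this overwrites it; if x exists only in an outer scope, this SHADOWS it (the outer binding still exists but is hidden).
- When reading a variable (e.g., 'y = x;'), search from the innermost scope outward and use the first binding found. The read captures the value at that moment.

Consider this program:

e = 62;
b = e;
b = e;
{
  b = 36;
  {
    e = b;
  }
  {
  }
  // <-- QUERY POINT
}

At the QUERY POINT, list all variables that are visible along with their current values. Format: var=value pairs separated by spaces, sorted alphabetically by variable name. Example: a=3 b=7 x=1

Step 1: declare e=62 at depth 0
Step 2: declare b=(read e)=62 at depth 0
Step 3: declare b=(read e)=62 at depth 0
Step 4: enter scope (depth=1)
Step 5: declare b=36 at depth 1
Step 6: enter scope (depth=2)
Step 7: declare e=(read b)=36 at depth 2
Step 8: exit scope (depth=1)
Step 9: enter scope (depth=2)
Step 10: exit scope (depth=1)
Visible at query point: b=36 e=62

Answer: b=36 e=62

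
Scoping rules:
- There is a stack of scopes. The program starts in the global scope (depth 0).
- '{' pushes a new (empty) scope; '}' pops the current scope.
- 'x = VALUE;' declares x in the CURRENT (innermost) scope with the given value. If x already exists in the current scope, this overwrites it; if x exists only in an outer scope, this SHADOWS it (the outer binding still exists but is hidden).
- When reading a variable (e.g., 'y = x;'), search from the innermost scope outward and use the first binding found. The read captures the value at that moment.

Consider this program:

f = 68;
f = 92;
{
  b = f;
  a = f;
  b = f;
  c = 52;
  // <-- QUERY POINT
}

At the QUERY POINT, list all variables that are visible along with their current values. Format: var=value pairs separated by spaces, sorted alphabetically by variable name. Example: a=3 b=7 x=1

Answer: a=92 b=92 c=52 f=92

Derivation:
Step 1: declare f=68 at depth 0
Step 2: declare f=92 at depth 0
Step 3: enter scope (depth=1)
Step 4: declare b=(read f)=92 at depth 1
Step 5: declare a=(read f)=92 at depth 1
Step 6: declare b=(read f)=92 at depth 1
Step 7: declare c=52 at depth 1
Visible at query point: a=92 b=92 c=52 f=92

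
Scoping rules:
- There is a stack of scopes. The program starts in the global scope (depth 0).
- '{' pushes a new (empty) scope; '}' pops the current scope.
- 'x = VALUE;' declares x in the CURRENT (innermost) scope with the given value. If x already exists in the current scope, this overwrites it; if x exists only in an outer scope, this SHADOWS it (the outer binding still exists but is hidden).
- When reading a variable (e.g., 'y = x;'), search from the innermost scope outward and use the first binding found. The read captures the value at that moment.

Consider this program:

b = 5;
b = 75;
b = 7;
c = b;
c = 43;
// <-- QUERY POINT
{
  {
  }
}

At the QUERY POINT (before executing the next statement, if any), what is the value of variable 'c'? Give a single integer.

Step 1: declare b=5 at depth 0
Step 2: declare b=75 at depth 0
Step 3: declare b=7 at depth 0
Step 4: declare c=(read b)=7 at depth 0
Step 5: declare c=43 at depth 0
Visible at query point: b=7 c=43

Answer: 43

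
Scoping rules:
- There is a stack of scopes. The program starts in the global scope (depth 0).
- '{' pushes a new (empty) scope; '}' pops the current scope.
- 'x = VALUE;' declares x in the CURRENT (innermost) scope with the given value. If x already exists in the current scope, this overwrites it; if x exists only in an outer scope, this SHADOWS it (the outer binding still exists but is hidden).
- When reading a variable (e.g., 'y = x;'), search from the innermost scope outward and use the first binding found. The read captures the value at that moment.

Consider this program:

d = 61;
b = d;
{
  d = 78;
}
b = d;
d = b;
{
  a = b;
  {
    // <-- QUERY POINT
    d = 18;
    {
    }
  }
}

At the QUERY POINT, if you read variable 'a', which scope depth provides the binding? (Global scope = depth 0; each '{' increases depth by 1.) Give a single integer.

Step 1: declare d=61 at depth 0
Step 2: declare b=(read d)=61 at depth 0
Step 3: enter scope (depth=1)
Step 4: declare d=78 at depth 1
Step 5: exit scope (depth=0)
Step 6: declare b=(read d)=61 at depth 0
Step 7: declare d=(read b)=61 at depth 0
Step 8: enter scope (depth=1)
Step 9: declare a=(read b)=61 at depth 1
Step 10: enter scope (depth=2)
Visible at query point: a=61 b=61 d=61

Answer: 1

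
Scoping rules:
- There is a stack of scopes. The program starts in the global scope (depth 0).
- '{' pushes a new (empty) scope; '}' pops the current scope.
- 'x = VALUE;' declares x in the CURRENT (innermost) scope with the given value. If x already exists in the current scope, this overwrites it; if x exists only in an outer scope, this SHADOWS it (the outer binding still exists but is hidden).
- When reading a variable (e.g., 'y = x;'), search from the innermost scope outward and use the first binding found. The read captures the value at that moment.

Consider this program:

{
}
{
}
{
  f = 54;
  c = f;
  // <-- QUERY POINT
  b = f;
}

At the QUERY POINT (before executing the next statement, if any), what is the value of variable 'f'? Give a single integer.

Answer: 54

Derivation:
Step 1: enter scope (depth=1)
Step 2: exit scope (depth=0)
Step 3: enter scope (depth=1)
Step 4: exit scope (depth=0)
Step 5: enter scope (depth=1)
Step 6: declare f=54 at depth 1
Step 7: declare c=(read f)=54 at depth 1
Visible at query point: c=54 f=54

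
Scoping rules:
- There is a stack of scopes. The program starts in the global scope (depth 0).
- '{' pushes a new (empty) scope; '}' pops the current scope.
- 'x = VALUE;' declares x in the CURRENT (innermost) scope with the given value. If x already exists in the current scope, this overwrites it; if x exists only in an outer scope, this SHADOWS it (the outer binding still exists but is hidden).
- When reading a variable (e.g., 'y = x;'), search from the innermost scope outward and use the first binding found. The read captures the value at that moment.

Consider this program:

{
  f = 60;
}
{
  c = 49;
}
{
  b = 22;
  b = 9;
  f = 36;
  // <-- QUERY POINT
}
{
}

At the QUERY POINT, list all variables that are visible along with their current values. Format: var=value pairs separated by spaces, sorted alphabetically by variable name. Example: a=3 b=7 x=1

Step 1: enter scope (depth=1)
Step 2: declare f=60 at depth 1
Step 3: exit scope (depth=0)
Step 4: enter scope (depth=1)
Step 5: declare c=49 at depth 1
Step 6: exit scope (depth=0)
Step 7: enter scope (depth=1)
Step 8: declare b=22 at depth 1
Step 9: declare b=9 at depth 1
Step 10: declare f=36 at depth 1
Visible at query point: b=9 f=36

Answer: b=9 f=36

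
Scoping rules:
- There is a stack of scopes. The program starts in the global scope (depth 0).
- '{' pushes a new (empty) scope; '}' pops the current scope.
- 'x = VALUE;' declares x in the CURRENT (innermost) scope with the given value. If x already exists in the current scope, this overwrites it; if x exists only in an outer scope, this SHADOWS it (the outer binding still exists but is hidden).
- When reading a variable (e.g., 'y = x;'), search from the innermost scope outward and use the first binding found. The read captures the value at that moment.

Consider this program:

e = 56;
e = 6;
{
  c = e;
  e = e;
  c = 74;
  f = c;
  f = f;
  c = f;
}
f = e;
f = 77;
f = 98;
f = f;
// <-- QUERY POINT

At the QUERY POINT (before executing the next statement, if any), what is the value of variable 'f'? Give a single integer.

Answer: 98

Derivation:
Step 1: declare e=56 at depth 0
Step 2: declare e=6 at depth 0
Step 3: enter scope (depth=1)
Step 4: declare c=(read e)=6 at depth 1
Step 5: declare e=(read e)=6 at depth 1
Step 6: declare c=74 at depth 1
Step 7: declare f=(read c)=74 at depth 1
Step 8: declare f=(read f)=74 at depth 1
Step 9: declare c=(read f)=74 at depth 1
Step 10: exit scope (depth=0)
Step 11: declare f=(read e)=6 at depth 0
Step 12: declare f=77 at depth 0
Step 13: declare f=98 at depth 0
Step 14: declare f=(read f)=98 at depth 0
Visible at query point: e=6 f=98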